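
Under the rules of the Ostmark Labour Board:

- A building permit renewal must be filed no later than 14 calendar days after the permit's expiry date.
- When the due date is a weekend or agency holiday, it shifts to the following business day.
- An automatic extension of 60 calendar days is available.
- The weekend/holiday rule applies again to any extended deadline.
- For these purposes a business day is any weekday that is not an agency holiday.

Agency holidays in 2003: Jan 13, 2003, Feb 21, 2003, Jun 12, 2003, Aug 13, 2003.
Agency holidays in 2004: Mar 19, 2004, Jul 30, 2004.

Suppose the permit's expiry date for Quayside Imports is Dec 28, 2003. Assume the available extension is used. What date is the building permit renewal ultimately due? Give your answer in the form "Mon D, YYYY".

Mar 12, 2004

Adding 14 calendar days to Dec 28, 2003 gives Jan 11, 2004.
Jan 11, 2004 is a Sunday, so it moves to the next business day, Jan 12, 2004 (Monday).
The 60-calendar-day extension moves the deadline from Jan 12, 2004 to Mar 12, 2004.
Mar 12, 2004 is a Friday and not a listed holiday, so it stands.
So the filing is due Mar 12, 2004.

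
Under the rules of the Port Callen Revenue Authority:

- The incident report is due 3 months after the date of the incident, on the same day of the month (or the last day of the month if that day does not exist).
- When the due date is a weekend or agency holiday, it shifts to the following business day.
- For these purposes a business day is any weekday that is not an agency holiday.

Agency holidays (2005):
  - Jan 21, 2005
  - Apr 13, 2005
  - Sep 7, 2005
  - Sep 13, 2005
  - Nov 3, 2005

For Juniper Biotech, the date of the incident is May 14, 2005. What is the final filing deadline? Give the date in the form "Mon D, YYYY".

Aug 15, 2005

3 months after May 14, 2005, on the same day of the month, is Aug 14, 2005.
Because Aug 14, 2005 is a Sunday, the deadline becomes Aug 15, 2005 (Monday).
Deadline: Aug 15, 2005.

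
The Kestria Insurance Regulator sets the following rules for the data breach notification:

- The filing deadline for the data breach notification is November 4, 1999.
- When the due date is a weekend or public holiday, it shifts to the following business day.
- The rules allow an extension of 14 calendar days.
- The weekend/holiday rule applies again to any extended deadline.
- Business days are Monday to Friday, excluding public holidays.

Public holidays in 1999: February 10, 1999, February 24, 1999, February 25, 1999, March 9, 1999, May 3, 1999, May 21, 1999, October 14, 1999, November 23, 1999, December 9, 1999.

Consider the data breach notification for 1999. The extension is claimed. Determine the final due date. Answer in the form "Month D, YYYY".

The statutory due date is November 4, 1999.
November 4, 1999 (Thursday) is already a business day.
Add the 14 calendar-day extension to November 4, 1999: November 18, 1999.
November 18, 1999 is a Thursday and not a listed holiday, so it stands.
Deadline: November 18, 1999.

November 18, 1999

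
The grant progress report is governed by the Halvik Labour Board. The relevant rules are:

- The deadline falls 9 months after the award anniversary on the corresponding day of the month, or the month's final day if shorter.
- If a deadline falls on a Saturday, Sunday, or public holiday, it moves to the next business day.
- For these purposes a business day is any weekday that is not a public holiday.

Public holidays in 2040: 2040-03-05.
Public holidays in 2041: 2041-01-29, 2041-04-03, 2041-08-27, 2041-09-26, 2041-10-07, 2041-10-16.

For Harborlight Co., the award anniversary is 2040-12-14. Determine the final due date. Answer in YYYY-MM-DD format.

Moving 9 months forward from 2040-12-14 on the corresponding day gives 2041-09-14.
2041-09-14 is a Saturday; the next business day is 2041-09-16 (Monday).
So the filing is due 2041-09-16.

2041-09-16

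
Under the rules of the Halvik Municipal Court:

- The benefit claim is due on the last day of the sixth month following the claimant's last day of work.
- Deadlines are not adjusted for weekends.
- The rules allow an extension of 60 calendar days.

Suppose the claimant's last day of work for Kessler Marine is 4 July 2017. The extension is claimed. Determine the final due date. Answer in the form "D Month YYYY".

1 April 2018

6 months after 4 July 2017 falls in January 2018; the last day of that month is 31 January 2018.
31 January 2018 is a Wednesday; no weekend or holiday adjustment applies.
Add the 60 calendar-day extension to 31 January 2018: 1 April 2018.
1 April 2018 falls on a Sunday. The rules make no weekend/holiday allowance, so it remains 1 April 2018.
So the filing is due 1 April 2018.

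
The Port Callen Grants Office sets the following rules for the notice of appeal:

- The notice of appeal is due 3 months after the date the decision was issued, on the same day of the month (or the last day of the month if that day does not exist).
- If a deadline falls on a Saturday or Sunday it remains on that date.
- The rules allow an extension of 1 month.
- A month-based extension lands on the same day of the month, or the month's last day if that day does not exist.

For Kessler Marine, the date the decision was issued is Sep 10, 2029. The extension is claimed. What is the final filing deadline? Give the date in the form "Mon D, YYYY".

3 months from Sep 10, 2029 is Dec 10, 2029.
Dec 10, 2029 is a Monday; no weekend or holiday adjustment applies.
The 1 month extension carries Dec 10, 2029 to Jan 10, 2030.
Jan 10, 2030 falls on a Thursday. The rules make no weekend/holiday allowance, so it remains Jan 10, 2030.
The final due date is Jan 10, 2030.

Jan 10, 2030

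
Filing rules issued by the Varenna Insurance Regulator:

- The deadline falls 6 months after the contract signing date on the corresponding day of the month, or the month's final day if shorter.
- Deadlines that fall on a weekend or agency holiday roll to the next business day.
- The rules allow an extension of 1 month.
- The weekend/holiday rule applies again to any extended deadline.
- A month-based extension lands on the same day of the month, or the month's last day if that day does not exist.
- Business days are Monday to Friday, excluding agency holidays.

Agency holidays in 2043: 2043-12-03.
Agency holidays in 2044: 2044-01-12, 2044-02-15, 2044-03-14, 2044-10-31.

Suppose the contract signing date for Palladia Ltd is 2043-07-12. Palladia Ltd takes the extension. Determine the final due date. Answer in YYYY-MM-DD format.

Moving 6 months forward from 2043-07-12 on the corresponding day gives 2044-01-12.
Because 2044-01-12 is a listed holiday, the deadline becomes 2044-01-13 (Wednesday).
Applying the 1 month extension: 1 month after 2044-01-13 is 2044-02-13.
2044-02-13 is a Saturday, so it moves to the next business day, 2044-02-16 (Tuesday).
So the filing is due 2044-02-16.

2044-02-16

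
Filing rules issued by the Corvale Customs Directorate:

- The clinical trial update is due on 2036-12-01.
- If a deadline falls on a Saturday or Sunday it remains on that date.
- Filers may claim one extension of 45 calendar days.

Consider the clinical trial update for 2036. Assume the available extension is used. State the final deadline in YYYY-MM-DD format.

2037-01-15

The statutory due date is 2036-12-01.
2036-12-01 is a Monday; no weekend or holiday adjustment applies.
With the 45-day extension, 2036-12-01 becomes 2037-01-15.
2037-01-15 falls on a Thursday. The rules make no weekend/holiday allowance, so it remains 2037-01-15.
So the filing is due 2037-01-15.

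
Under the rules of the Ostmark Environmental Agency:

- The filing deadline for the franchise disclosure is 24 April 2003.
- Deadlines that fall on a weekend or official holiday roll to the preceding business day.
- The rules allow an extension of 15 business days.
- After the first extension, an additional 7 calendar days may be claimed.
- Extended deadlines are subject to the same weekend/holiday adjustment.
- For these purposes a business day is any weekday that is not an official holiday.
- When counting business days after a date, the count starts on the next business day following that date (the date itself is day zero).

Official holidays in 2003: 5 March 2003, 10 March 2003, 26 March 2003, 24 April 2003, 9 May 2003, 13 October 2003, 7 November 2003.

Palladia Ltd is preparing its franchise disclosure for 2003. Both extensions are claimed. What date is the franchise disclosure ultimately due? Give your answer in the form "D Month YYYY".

The stated deadline is 24 April 2003.
24 April 2003 is a listed holiday; the preceding business day is 23 April 2003 (Wednesday).
The 15-business-day extension runs from 23 April 2003 to 16 May 2003.
16 May 2003 falls on a Friday, which is a business day, so no adjustment is needed.
Applying the 7-calendar-day extension: 16 May 2003 + 7 days = 23 May 2003.
23 May 2003 falls on a Friday, which is a business day, so no adjustment is needed.
Final deadline: 23 May 2003.

23 May 2003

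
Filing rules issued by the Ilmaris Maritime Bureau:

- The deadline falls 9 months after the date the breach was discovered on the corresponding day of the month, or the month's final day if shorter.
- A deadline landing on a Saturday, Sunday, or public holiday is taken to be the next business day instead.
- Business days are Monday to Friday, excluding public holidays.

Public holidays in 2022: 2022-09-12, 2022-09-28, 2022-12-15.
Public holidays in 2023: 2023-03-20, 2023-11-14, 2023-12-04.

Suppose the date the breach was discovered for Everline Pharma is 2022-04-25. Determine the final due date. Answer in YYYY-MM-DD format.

9 months from 2022-04-25 is 2023-01-25.
Since 2023-01-25 is a Wednesday and not a holiday, the date is unchanged.
Deadline: 2023-01-25.

2023-01-25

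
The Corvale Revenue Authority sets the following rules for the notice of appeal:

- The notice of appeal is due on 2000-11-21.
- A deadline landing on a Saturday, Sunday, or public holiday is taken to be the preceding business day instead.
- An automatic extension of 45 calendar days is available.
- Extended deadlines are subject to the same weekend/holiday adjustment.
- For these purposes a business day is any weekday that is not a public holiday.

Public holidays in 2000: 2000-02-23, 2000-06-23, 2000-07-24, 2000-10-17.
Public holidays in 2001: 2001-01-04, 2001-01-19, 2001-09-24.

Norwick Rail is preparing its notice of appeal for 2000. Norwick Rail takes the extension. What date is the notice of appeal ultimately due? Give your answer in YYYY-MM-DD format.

Start from the fixed due date, 2000-11-21.
2000-11-21 (Tuesday) is already a business day.
Applying the 45-calendar-day extension: 2000-11-21 + 45 days = 2001-01-05.
2001-01-05 falls on a Friday, which is a business day, so no adjustment is needed.
So the filing is due 2001-01-05.

2001-01-05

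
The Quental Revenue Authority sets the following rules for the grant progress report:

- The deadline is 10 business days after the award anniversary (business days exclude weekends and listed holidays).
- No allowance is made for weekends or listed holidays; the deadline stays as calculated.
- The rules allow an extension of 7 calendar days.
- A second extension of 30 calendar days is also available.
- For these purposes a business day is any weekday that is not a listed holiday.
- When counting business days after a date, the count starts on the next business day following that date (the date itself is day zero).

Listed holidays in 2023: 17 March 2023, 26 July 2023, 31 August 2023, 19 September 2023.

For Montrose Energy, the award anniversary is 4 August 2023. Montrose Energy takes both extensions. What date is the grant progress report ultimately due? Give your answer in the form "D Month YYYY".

24 September 2023

Starting the day after 4 August 2023 and counting 10 business days lands on 18 August 2023.
18 August 2023 falls on a Friday. The rules make no weekend/holiday allowance, so it remains 18 August 2023.
With the 7-day extension, 18 August 2023 becomes 25 August 2023.
No adjustment is made for weekends or holidays, so 25 August 2023 stands.
The 30-calendar-day extension moves the deadline from 25 August 2023 to 24 September 2023.
24 September 2023 is a Sunday; no weekend or holiday adjustment applies.
Final deadline: 24 September 2023.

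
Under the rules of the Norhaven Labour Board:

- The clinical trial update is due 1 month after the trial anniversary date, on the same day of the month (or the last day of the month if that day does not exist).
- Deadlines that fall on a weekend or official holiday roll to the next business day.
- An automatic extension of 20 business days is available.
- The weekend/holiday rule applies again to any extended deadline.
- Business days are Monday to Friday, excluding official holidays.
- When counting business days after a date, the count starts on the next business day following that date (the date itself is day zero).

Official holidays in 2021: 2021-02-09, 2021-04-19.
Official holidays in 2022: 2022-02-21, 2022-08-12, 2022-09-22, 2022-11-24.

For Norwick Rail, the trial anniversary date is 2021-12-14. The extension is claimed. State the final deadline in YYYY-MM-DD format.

1 month after 2021-12-14, on the same day of the month, is 2022-01-14.
Since 2022-01-14 is a Friday and not a holiday, the date is unchanged.
Counting 20 further business days from 2022-01-14 reaches 2022-02-11.
2022-02-11 (Friday) is already a business day.
Final deadline: 2022-02-11.

2022-02-11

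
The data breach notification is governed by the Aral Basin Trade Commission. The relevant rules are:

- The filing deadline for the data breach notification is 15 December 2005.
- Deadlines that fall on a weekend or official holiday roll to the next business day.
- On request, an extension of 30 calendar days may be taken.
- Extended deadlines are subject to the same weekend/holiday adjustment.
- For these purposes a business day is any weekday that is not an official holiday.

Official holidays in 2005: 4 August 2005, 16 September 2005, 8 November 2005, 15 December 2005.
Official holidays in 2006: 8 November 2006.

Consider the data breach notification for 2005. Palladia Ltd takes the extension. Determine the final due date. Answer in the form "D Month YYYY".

16 January 2006

The stated deadline is 15 December 2005.
15 December 2005 is a listed holiday; the next business day is 16 December 2005 (Friday).
With the 30-day extension, 16 December 2005 becomes 15 January 2006.
Because 15 January 2006 is a Sunday, the deadline becomes 16 January 2006 (Monday).
Final deadline: 16 January 2006.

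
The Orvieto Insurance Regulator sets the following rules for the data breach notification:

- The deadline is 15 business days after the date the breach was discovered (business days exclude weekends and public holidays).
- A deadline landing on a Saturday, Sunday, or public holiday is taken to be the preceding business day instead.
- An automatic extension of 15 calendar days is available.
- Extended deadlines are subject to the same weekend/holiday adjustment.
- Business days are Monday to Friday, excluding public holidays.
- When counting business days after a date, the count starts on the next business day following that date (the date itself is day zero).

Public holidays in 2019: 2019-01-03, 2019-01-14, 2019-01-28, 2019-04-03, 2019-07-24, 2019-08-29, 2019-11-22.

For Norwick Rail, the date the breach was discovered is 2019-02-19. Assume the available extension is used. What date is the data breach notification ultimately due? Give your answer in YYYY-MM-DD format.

2019-03-27

Counting 15 business days after 2019-02-19 (skipping weekends and listed holidays) reaches 2019-03-12.
2019-03-12 falls on a Tuesday, which is a business day, so no adjustment is needed.
The 15-calendar-day extension moves the deadline from 2019-03-12 to 2019-03-27.
2019-03-27 falls on a Wednesday, which is a business day, so no adjustment is needed.
So the filing is due 2019-03-27.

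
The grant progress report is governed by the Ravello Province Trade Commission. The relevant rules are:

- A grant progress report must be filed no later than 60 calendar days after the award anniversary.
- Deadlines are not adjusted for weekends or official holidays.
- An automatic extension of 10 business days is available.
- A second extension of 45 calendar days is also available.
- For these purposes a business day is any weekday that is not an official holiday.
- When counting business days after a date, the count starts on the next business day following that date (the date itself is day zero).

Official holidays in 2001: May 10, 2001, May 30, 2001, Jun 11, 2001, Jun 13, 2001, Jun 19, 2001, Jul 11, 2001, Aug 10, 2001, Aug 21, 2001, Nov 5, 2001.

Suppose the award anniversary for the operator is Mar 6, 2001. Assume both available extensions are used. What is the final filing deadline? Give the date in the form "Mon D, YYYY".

60 calendar days after Mar 6, 2001 is May 5, 2001.
May 5, 2001 is a Saturday; no weekend or holiday adjustment applies.
Applying the 10-business-day extension: 10 business days after May 5, 2001 is May 21, 2001.
May 21, 2001 is a Monday; no weekend or holiday adjustment applies.
Applying the 45-calendar-day extension: May 21, 2001 + 45 days = Jul 5, 2001.
No adjustment is made for weekends or holidays, so Jul 5, 2001 stands.
The final due date is Jul 5, 2001.

Jul 5, 2001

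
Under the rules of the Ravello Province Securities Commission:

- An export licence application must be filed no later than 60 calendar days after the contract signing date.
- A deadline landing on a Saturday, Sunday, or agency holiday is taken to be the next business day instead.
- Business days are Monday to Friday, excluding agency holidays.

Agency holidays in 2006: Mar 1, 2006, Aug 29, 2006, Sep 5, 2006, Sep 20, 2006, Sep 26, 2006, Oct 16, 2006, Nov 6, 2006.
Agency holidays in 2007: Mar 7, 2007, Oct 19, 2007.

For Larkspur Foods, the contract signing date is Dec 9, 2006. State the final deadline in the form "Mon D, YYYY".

Feb 7, 2007

Trigger date Dec 9, 2006 + 60 calendar days = Feb 7, 2007.
Feb 7, 2007 is a Wednesday and not a listed holiday, so it stands.
The final due date is Feb 7, 2007.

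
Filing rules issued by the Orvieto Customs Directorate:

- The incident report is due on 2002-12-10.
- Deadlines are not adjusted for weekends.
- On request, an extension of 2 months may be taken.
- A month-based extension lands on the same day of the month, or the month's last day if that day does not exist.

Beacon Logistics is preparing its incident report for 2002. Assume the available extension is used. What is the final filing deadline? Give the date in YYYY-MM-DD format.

2003-02-10

Start from the fixed due date, 2002-12-10.
2002-12-10 is a Tuesday; no weekend or holiday adjustment applies.
The 2 months extension carries 2002-12-10 to 2003-02-10.
2003-02-10 is a Monday; no weekend or holiday adjustment applies.
Final deadline: 2003-02-10.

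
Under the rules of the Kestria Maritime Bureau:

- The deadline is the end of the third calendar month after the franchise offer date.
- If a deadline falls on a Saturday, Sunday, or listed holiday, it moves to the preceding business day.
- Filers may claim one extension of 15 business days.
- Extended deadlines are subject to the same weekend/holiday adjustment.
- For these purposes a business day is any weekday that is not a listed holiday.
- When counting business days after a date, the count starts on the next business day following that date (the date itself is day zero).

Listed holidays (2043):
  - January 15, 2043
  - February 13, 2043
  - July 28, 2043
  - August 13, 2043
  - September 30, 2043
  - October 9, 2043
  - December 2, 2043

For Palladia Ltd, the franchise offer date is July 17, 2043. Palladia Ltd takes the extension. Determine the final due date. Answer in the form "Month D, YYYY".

November 20, 2043

3 months after July 17, 2043 is October 2043; that month ends on October 31, 2043.
October 31, 2043 is a Saturday; the preceding business day is October 30, 2043 (Friday).
The 15-business-day extension runs from October 30, 2043 to November 20, 2043.
November 20, 2043 falls on a Friday, which is a business day, so no adjustment is needed.
So the filing is due November 20, 2043.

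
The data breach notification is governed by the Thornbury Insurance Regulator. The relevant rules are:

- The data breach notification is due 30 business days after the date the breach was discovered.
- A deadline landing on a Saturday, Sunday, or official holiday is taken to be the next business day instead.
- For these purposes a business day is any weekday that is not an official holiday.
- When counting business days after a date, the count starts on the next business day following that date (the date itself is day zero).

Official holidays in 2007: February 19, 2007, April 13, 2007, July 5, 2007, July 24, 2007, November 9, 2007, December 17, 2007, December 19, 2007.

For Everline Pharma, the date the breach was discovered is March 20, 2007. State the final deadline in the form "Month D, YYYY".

May 2, 2007

30 business days after March 20, 2007, excluding weekends and holidays, is May 2, 2007.
May 2, 2007 falls on a Wednesday, which is a business day, so no adjustment is needed.
The final due date is May 2, 2007.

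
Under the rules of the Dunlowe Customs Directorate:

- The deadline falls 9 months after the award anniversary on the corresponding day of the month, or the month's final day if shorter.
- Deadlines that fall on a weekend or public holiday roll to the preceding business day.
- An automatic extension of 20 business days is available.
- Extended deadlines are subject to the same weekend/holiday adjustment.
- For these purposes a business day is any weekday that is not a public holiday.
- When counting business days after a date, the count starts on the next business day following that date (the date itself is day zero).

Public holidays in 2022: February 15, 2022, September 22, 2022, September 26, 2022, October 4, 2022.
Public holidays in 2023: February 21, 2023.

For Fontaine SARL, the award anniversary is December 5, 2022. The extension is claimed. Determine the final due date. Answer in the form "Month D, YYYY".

October 3, 2023

9 months from December 5, 2022 is September 5, 2023.
September 5, 2023 (Tuesday) is already a business day.
The 20-business-day extension runs from September 5, 2023 to October 3, 2023.
Since October 3, 2023 is a Tuesday and not a holiday, the date is unchanged.
Deadline: October 3, 2023.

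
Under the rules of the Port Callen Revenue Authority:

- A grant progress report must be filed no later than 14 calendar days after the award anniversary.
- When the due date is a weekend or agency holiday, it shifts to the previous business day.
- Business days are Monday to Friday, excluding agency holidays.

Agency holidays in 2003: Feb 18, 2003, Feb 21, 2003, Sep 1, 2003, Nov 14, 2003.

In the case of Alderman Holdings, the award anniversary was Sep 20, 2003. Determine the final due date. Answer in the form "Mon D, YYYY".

Oct 3, 2003

From Sep 20, 2003, 14 calendar days later is Oct 4, 2003.
Oct 4, 2003 falls on a Saturday. Rolling to the preceding business day gives Oct 3, 2003, a Friday.
Deadline: Oct 3, 2003.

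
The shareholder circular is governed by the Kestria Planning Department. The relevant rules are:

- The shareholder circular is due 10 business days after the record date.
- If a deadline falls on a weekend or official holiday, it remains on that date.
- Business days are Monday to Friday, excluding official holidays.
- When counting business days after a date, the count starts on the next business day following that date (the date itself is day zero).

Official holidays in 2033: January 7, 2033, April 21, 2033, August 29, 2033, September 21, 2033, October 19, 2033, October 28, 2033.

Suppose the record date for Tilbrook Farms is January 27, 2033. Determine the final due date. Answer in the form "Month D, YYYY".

February 10, 2033

Counting 10 business days after January 27, 2033 (skipping weekends and listed holidays) reaches February 10, 2033.
February 10, 2033 is a Thursday; no weekend or holiday adjustment applies.
The final due date is February 10, 2033.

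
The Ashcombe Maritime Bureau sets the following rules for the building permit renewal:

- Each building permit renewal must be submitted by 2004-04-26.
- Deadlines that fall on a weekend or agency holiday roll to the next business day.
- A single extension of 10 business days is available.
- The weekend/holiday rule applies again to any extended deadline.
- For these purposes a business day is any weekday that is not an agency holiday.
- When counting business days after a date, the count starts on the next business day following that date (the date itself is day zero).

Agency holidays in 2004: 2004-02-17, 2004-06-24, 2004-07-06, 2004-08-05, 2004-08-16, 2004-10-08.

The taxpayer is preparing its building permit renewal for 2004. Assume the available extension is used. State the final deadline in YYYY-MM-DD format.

Start from the fixed due date, 2004-04-26.
2004-04-26 falls on a Monday, which is a business day, so no adjustment is needed.
Applying the 10-business-day extension: 10 business days after 2004-04-26 is 2004-05-10.
2004-05-10 falls on a Monday, which is a business day, so no adjustment is needed.
So the filing is due 2004-05-10.

2004-05-10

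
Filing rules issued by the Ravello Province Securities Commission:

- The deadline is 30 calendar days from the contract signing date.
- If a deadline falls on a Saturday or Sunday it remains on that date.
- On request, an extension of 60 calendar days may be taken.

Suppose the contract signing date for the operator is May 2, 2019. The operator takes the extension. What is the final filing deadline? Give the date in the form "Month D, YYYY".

Adding 30 calendar days to May 2, 2019 gives June 1, 2019.
June 1, 2019 falls on a Saturday. The rules make no weekend/holiday allowance, so it remains June 1, 2019.
With the 60-day extension, June 1, 2019 becomes July 31, 2019.
July 31, 2019 is a Wednesday; no weekend or holiday adjustment applies.
Deadline: July 31, 2019.

July 31, 2019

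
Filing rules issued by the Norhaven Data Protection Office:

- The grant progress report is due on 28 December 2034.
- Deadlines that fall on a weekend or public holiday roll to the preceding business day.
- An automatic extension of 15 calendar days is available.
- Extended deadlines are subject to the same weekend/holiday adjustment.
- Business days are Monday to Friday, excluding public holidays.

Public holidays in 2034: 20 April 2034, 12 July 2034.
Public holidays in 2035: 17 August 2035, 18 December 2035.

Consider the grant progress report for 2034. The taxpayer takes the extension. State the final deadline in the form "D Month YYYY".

12 January 2035

The stated deadline is 28 December 2034.
28 December 2034 (Thursday) is already a business day.
Add the 15 calendar-day extension to 28 December 2034: 12 January 2035.
12 January 2035 is a Friday and not a listed holiday, so it stands.
The final due date is 12 January 2035.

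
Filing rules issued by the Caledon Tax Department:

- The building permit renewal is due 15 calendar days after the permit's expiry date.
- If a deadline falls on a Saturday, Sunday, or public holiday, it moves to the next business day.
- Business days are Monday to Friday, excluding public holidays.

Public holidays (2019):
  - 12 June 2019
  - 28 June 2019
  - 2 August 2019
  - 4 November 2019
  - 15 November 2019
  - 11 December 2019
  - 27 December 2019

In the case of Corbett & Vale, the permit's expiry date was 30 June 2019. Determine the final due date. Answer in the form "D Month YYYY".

Trigger date 30 June 2019 + 15 calendar days = 15 July 2019.
Since 15 July 2019 is a Monday and not a holiday, the date is unchanged.
Final deadline: 15 July 2019.

15 July 2019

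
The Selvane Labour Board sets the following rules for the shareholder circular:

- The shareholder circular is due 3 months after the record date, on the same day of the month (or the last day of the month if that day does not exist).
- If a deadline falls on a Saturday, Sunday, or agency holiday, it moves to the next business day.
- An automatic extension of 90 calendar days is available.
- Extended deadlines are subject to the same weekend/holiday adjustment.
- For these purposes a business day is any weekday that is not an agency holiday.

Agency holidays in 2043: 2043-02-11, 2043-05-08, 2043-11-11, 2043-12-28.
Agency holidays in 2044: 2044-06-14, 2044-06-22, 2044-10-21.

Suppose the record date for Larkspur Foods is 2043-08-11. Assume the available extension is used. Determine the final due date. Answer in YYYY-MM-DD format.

Moving 3 months forward from 2043-08-11 on the corresponding day gives 2043-11-11.
Because 2043-11-11 is a listed holiday, the deadline becomes 2043-11-12 (Thursday).
The 90-calendar-day extension moves the deadline from 2043-11-12 to 2044-02-10.
Since 2044-02-10 is a Wednesday and not a holiday, the date is unchanged.
Final deadline: 2044-02-10.

2044-02-10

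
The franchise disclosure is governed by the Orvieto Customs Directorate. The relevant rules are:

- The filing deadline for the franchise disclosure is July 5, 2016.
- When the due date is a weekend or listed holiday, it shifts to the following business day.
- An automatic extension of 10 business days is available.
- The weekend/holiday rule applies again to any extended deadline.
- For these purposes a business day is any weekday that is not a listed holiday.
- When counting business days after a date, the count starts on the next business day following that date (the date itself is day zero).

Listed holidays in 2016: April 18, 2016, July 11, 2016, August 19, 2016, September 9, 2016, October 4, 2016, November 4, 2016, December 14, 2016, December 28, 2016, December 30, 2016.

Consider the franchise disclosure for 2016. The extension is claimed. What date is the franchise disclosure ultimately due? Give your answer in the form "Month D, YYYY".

July 20, 2016

Start from the fixed due date, July 5, 2016.
July 5, 2016 is a Tuesday and not a listed holiday, so it stands.
Applying the 10-business-day extension: 10 business days after July 5, 2016 is July 20, 2016.
July 20, 2016 is a Wednesday and not a listed holiday, so it stands.
The final due date is July 20, 2016.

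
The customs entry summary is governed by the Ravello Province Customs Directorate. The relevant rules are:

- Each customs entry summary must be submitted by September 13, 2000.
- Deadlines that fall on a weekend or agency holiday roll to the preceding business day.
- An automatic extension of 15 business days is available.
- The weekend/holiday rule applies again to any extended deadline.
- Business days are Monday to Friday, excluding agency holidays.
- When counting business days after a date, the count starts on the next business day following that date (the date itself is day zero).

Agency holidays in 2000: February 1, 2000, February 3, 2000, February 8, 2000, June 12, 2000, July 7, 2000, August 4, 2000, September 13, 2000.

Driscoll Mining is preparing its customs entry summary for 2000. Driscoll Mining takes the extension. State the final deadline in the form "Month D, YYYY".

October 4, 2000

Start from the fixed due date, September 13, 2000.
September 13, 2000 is a listed holiday, so it moves to the preceding business day, September 12, 2000 (Tuesday).
Applying the 15-business-day extension: 15 business days after September 12, 2000 is October 4, 2000.
Since October 4, 2000 is a Wednesday and not a holiday, the date is unchanged.
Final deadline: October 4, 2000.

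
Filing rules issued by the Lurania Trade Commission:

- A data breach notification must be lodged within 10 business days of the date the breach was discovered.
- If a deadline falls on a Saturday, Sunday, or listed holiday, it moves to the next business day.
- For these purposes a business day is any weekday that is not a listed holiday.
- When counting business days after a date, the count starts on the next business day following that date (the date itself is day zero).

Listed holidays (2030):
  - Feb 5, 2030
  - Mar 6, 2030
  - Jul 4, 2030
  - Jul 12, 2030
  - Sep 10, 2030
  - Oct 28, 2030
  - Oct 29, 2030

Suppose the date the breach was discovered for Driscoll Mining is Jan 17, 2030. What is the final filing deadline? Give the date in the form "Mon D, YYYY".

Counting 10 business days after Jan 17, 2030 (skipping weekends and listed holidays) reaches Jan 31, 2030.
Jan 31, 2030 (Thursday) is already a business day.
Final deadline: Jan 31, 2030.

Jan 31, 2030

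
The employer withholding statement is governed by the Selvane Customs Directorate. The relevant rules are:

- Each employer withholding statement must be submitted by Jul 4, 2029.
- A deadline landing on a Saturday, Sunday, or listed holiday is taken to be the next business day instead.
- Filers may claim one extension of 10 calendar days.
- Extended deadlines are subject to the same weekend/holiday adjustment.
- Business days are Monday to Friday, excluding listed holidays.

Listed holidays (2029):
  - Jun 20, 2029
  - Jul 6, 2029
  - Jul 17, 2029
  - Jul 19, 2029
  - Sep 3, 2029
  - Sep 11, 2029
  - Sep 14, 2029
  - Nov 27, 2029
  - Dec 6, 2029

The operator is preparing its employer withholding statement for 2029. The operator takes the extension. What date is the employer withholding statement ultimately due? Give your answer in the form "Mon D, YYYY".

Start from the fixed due date, Jul 4, 2029.
Jul 4, 2029 is a Wednesday and not a listed holiday, so it stands.
With the 10-day extension, Jul 4, 2029 becomes Jul 14, 2029.
Jul 14, 2029 is a Saturday; the next business day is Jul 16, 2029 (Monday).
Deadline: Jul 16, 2029.

Jul 16, 2029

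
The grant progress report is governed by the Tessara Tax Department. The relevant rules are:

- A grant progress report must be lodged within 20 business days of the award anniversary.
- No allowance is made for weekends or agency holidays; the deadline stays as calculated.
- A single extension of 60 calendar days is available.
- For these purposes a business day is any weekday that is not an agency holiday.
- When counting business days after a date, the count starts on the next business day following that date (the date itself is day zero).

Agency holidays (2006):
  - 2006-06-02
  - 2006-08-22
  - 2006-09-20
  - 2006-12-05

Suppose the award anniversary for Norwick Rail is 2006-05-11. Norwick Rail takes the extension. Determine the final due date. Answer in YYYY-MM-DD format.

Starting the day after 2006-05-11 and counting 20 business days lands on 2006-06-09.
No adjustment is made for weekends or holidays, so 2006-06-09 stands.
Add the 60 calendar-day extension to 2006-06-09: 2006-08-08.
2006-08-08 is a Tuesday; no weekend or holiday adjustment applies.
So the filing is due 2006-08-08.

2006-08-08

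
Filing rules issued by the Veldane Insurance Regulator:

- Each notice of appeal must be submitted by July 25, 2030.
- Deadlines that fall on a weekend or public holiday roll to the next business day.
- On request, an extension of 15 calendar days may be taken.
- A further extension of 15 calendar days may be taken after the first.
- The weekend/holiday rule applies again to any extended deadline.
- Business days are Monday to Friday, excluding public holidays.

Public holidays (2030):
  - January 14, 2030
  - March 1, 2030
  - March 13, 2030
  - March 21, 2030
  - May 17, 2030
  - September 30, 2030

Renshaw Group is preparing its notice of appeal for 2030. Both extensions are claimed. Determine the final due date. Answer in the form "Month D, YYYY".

August 26, 2030

Start from the fixed due date, July 25, 2030.
July 25, 2030 falls on a Thursday, which is a business day, so no adjustment is needed.
Add the 15 calendar-day extension to July 25, 2030: August 9, 2030.
August 9, 2030 (Friday) is already a business day.
Applying the 15-calendar-day extension: August 9, 2030 + 15 days = August 24, 2030.
August 24, 2030 is a Saturday; the next business day is August 26, 2030 (Monday).
Final deadline: August 26, 2030.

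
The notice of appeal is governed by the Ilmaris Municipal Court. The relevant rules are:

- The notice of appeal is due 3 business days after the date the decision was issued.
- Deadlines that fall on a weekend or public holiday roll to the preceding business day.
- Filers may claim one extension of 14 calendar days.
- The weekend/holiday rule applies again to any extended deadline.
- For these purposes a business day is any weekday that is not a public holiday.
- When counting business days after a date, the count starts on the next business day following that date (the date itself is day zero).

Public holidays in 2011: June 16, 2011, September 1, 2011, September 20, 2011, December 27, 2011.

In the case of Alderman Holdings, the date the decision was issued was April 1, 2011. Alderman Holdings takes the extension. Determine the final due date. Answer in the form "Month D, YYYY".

April 20, 2011

Counting 3 business days after April 1, 2011 (skipping weekends and listed holidays) reaches April 6, 2011.
April 6, 2011 falls on a Wednesday, which is a business day, so no adjustment is needed.
Add the 14 calendar-day extension to April 6, 2011: April 20, 2011.
April 20, 2011 falls on a Wednesday, which is a business day, so no adjustment is needed.
The final due date is April 20, 2011.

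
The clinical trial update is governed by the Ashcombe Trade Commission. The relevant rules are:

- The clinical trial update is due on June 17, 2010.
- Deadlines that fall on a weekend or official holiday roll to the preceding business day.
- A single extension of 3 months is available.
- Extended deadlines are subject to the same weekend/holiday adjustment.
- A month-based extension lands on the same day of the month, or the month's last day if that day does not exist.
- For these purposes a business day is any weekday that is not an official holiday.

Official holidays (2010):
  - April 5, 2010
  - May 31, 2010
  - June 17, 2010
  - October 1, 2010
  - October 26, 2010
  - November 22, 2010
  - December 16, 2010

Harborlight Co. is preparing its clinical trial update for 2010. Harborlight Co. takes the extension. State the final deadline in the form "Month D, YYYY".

Start from the fixed due date, June 17, 2010.
June 17, 2010 is a listed holiday; the preceding business day is June 16, 2010 (Wednesday).
The 3 months extension carries June 16, 2010 to September 16, 2010.
September 16, 2010 (Thursday) is already a business day.
So the filing is due September 16, 2010.

September 16, 2010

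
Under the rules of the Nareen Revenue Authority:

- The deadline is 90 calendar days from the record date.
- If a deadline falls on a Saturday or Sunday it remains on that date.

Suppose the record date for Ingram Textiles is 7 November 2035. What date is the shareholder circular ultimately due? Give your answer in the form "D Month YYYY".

5 February 2036

From 7 November 2035, 90 calendar days later is 5 February 2036.
5 February 2036 is a Tuesday; no weekend or holiday adjustment applies.
Deadline: 5 February 2036.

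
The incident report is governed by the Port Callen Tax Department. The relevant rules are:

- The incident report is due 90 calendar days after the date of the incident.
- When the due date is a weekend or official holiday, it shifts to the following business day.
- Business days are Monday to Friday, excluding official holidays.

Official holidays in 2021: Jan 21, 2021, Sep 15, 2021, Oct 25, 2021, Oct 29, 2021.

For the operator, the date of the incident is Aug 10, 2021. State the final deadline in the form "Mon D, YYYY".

Nov 8, 2021

Trigger date Aug 10, 2021 + 90 calendar days = Nov 8, 2021.
Nov 8, 2021 falls on a Monday, which is a business day, so no adjustment is needed.
Final deadline: Nov 8, 2021.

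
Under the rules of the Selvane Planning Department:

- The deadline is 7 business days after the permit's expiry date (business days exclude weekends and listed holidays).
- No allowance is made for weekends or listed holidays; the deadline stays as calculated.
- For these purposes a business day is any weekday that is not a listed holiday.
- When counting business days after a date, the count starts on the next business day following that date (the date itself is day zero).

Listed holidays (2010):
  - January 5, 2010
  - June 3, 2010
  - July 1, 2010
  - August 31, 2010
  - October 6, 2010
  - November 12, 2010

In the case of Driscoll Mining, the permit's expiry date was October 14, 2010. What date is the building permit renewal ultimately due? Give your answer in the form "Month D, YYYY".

Starting the day after October 14, 2010 and counting 7 business days lands on October 25, 2010.
October 25, 2010 is a Monday; no weekend or holiday adjustment applies.
So the filing is due October 25, 2010.

October 25, 2010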